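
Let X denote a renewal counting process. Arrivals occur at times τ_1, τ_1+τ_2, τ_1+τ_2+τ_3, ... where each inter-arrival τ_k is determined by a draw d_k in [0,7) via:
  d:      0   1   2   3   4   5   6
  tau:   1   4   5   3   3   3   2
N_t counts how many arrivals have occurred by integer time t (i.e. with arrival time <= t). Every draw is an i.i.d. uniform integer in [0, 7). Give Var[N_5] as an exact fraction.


97439320/282475249

Inter-arrival values over d=0..6: [1, 4, 5, 3, 3, 3, 2]
Each d has probability 1/7, so the pmf of τ is: f(1) = 1/7, f(2) = 1/7, f(3) = 3/7, f(4) = 1/7, f(5) = 1/7
Let p_n(j) = P(N_n = j), with p_0 = [1]. Condition on τ_1: p_n(0) = P(τ > n), and for j >= 1, p_n(j) = Σ_{k<=n} f(k)·p_{n−k}(j−1)
p_1 = [6/7, 1/7]  (j = 0..1)
p_2 = [5/7, 13/49, 1/49]  (j = 0..2)
p_3 = [2/7, 32/49, 20/343, 1/343]  (j = 0..3)
p_4 = [1/7, 32/49, 66/343, 27/2401, 1/2401]  (j = 0..4)
p_5 = [0, 31/49, 110/343, 107/2401, 34/16807, 1/16807]  (j = 0..5)
E[N_5] = Σ j·p_5(j) = 23801/16807;  E[N_5²] = Σ j²·p_5(j) = 39503/16807
Var[N_5] = 39503/16807 − (23801/16807)² = 97439320/282475249


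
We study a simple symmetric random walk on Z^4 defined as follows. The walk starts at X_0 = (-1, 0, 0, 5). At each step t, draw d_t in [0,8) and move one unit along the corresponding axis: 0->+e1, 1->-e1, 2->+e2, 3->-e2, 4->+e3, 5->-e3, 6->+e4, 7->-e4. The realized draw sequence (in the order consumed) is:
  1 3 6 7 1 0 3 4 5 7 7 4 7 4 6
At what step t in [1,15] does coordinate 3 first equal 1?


t=0: X=(-1, 0, 0, 5), d=1 → -e1, X_1=(-2, 0, 0, 5)
t=1: X=(-2, 0, 0, 5), d=3 → -e2, X_2=(-2, -1, 0, 5)
t=2: X=(-2, -1, 0, 5), d=6 → +e4, X_3=(-2, -1, 0, 6)
t=3: X=(-2, -1, 0, 6), d=7 → -e4, X_4=(-2, -1, 0, 5)
t=4: X=(-2, -1, 0, 5), d=1 → -e1, X_5=(-3, -1, 0, 5)
t=5: X=(-3, -1, 0, 5), d=0 → +e1, X_6=(-2, -1, 0, 5)
t=6: X=(-2, -1, 0, 5), d=3 → -e2, X_7=(-2, -2, 0, 5)
t=7: X=(-2, -2, 0, 5), d=4 → +e3, X_8=(-2, -2, 1, 5)
t=8: X=(-2, -2, 1, 5), d=5 → -e3, X_9=(-2, -2, 0, 5)
t=9: X=(-2, -2, 0, 5), d=7 → -e4, X_10=(-2, -2, 0, 4)
t=10: X=(-2, -2, 0, 4), d=7 → -e4, X_11=(-2, -2, 0, 3)
t=11: X=(-2, -2, 0, 3), d=4 → +e3, X_12=(-2, -2, 1, 3)
t=12: X=(-2, -2, 1, 3), d=7 → -e4, X_13=(-2, -2, 1, 2)
t=13: X=(-2, -2, 1, 2), d=4 → +e3, X_14=(-2, -2, 2, 2)
t=14: X=(-2, -2, 2, 2), d=6 → +e4, X_15=(-2, -2, 2, 3)

8


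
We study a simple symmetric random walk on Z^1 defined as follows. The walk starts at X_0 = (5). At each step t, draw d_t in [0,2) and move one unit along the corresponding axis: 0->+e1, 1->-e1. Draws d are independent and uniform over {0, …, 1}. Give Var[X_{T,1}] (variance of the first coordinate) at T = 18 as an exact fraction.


18

Outcome values over d=0..1: [1, -1]
Σy = 0, Σy² = 2, M = 2
μ = 0/2 = 0,  σ² = 2/2 − (0)² = 1
Independent increments: Var[X_18] = 18·σ² = 18·(1) = 18


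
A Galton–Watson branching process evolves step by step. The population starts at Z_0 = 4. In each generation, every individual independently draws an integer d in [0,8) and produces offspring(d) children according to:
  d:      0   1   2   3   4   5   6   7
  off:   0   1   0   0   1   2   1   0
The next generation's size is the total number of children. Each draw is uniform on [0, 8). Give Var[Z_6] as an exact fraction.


7960509375/17179869184

Outcome values over d=0..7: [0, 1, 0, 0, 1, 2, 1, 0]
Σy = 5, Σy² = 7, M = 8
μ = 5/8 = 5/8,  σ² = 7/8 − (5/8)² = 31/64
V_0 = 0, E_0 = 4
V_1 = 31/64·E_0 + (5/8)²·V_0 = 31/16;  E_1 = 5/2
V_2 = 31/64·E_1 + (5/8)²·V_1 = 2015/1024;  E_2 = 25/16
V_3 = 31/64·E_2 + (5/8)²·V_2 = 99975/65536;  E_3 = 125/128
V_4 = 31/64·E_3 + (5/8)²·V_3 = 4483375/4194304;  E_4 = 625/1024
V_5 = 31/64·E_4 + (5/8)²·V_4 = 191444375/268435456;  E_5 = 3125/8192
V_6 = 31/64·E_5 + (5/8)²·V_5 = 7960509375/17179869184;  E_6 = 15625/65536


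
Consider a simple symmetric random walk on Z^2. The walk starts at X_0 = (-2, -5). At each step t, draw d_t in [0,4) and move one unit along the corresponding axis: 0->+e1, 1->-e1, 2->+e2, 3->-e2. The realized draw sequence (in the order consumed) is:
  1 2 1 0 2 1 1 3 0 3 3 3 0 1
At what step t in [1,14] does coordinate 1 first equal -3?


1

t=0: X=(-2, -5), d=1 → -e1, X_1=(-3, -5)
t=1: X=(-3, -5), d=2 → +e2, X_2=(-3, -4)
t=2: X=(-3, -4), d=1 → -e1, X_3=(-4, -4)
t=3: X=(-4, -4), d=0 → +e1, X_4=(-3, -4)
t=4: X=(-3, -4), d=2 → +e2, X_5=(-3, -3)
t=5: X=(-3, -3), d=1 → -e1, X_6=(-4, -3)
t=6: X=(-4, -3), d=1 → -e1, X_7=(-5, -3)
t=7: X=(-5, -3), d=3 → -e2, X_8=(-5, -4)
t=8: X=(-5, -4), d=0 → +e1, X_9=(-4, -4)
t=9: X=(-4, -4), d=3 → -e2, X_10=(-4, -5)
t=10: X=(-4, -5), d=3 → -e2, X_11=(-4, -6)
t=11: X=(-4, -6), d=3 → -e2, X_12=(-4, -7)
t=12: X=(-4, -7), d=0 → +e1, X_13=(-3, -7)
t=13: X=(-3, -7), d=1 → -e1, X_14=(-4, -7)


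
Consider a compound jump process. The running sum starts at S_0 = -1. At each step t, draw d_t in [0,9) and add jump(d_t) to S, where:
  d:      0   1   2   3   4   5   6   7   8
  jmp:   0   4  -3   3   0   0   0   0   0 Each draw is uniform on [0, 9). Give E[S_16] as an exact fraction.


Outcome values over d=0..8: [0, 4, -3, 3, 0, 0, 0, 0, 0]
Σy = 4, Σy² = 34, M = 9
μ = 4/9 = 4/9,  σ² = 34/9 − (4/9)² = 290/81
E[S_16] = -1 + 16·(4/9) = 55/9

55/9


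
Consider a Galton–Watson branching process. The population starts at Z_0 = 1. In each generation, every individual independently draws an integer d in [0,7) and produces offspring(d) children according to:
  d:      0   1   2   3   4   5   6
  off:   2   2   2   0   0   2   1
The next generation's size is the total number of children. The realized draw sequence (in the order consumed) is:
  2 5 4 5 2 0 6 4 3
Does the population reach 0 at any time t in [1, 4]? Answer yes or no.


gen 0: Z_0=1, draws=[2], offspring=[2], Z_1=2
gen 1: Z_1=2, draws=[5, 4], offspring=[2, 0], Z_2=2
gen 2: Z_2=2, draws=[5, 2], offspring=[2, 2], Z_3=4
gen 3: Z_3=4, draws=[0, 6, 4, 3], offspring=[2, 1, 0, 0], Z_4=3

no


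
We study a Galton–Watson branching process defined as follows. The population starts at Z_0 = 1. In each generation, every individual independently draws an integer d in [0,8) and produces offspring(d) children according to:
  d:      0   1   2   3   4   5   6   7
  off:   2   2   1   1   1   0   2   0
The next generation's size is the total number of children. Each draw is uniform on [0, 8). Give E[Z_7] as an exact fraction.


Outcome values over d=0..7: [2, 2, 1, 1, 1, 0, 2, 0]
Σy = 9, Σy² = 15, M = 8
μ = 9/8 = 9/8,  σ² = 15/8 − (9/8)² = 39/64
E[Z_0] = 1
E[Z_1] = 9/8·E[Z_0] = 9/8
E[Z_2] = 9/8·E[Z_1] = 81/64
E[Z_3] = 9/8·E[Z_2] = 729/512
E[Z_4] = 9/8·E[Z_3] = 6561/4096
E[Z_5] = 9/8·E[Z_4] = 59049/32768
E[Z_6] = 9/8·E[Z_5] = 531441/262144
E[Z_7] = 9/8·E[Z_6] = 4782969/2097152

4782969/2097152


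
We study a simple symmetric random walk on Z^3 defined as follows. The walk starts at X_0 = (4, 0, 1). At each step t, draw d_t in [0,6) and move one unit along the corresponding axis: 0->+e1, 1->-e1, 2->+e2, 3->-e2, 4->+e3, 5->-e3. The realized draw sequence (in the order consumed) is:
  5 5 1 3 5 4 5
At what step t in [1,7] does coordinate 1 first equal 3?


t=0: X=(4, 0, 1), d=5 → -e3, X_1=(4, 0, 0)
t=1: X=(4, 0, 0), d=5 → -e3, X_2=(4, 0, -1)
t=2: X=(4, 0, -1), d=1 → -e1, X_3=(3, 0, -1)
t=3: X=(3, 0, -1), d=3 → -e2, X_4=(3, -1, -1)
t=4: X=(3, -1, -1), d=5 → -e3, X_5=(3, -1, -2)
t=5: X=(3, -1, -2), d=4 → +e3, X_6=(3, -1, -1)
t=6: X=(3, -1, -1), d=5 → -e3, X_7=(3, -1, -2)

3


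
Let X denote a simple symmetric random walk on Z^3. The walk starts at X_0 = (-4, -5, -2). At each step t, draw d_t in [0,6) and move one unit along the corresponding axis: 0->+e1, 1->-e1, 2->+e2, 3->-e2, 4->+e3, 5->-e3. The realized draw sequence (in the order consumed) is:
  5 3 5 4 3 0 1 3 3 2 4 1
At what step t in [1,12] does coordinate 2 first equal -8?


8

t=0: X=(-4, -5, -2), d=5 → -e3, X_1=(-4, -5, -3)
t=1: X=(-4, -5, -3), d=3 → -e2, X_2=(-4, -6, -3)
t=2: X=(-4, -6, -3), d=5 → -e3, X_3=(-4, -6, -4)
t=3: X=(-4, -6, -4), d=4 → +e3, X_4=(-4, -6, -3)
t=4: X=(-4, -6, -3), d=3 → -e2, X_5=(-4, -7, -3)
t=5: X=(-4, -7, -3), d=0 → +e1, X_6=(-3, -7, -3)
t=6: X=(-3, -7, -3), d=1 → -e1, X_7=(-4, -7, -3)
t=7: X=(-4, -7, -3), d=3 → -e2, X_8=(-4, -8, -3)
t=8: X=(-4, -8, -3), d=3 → -e2, X_9=(-4, -9, -3)
t=9: X=(-4, -9, -3), d=2 → +e2, X_10=(-4, -8, -3)
t=10: X=(-4, -8, -3), d=4 → +e3, X_11=(-4, -8, -2)
t=11: X=(-4, -8, -2), d=1 → -e1, X_12=(-5, -8, -2)


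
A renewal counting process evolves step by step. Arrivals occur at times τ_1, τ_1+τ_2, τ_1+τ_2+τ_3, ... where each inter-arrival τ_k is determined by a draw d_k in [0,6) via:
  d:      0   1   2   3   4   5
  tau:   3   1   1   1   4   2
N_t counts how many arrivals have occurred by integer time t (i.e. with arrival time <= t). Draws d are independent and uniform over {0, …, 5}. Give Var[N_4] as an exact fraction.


Inter-arrival values over d=0..5: [3, 1, 1, 1, 4, 2]
Each d has probability 1/6, so the pmf of τ is: f(1) = 1/2, f(2) = 1/6, f(3) = 1/6, f(4) = 1/6
Let p_n(j) = P(N_n = j), with p_0 = [1]. Condition on τ_1: p_n(0) = P(τ > n), and for j >= 1, p_n(j) = Σ_{k<=n} f(k)·p_{n−k}(j−1)
p_1 = [1/2, 1/2]  (j = 0..1)
p_2 = [1/3, 5/12, 1/4]  (j = 0..2)
p_3 = [1/6, 5/12, 7/24, 1/8]  (j = 0..3)
p_4 = [0, 7/18, 13/36, 3/16, 1/16]  (j = 0..4)
E[N_4] = Σ j·p_4(j) = 277/144;  E[N_4²] = Σ j²·p_4(j) = 217/48
Var[N_4] = 217/48 − (277/144)² = 17015/20736

17015/20736


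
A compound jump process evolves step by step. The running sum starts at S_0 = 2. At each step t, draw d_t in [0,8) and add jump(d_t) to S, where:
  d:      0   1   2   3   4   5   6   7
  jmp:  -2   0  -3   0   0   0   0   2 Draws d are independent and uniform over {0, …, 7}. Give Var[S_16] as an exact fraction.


Outcome values over d=0..7: [-2, 0, -3, 0, 0, 0, 0, 2]
Σy = -3, Σy² = 17, M = 8
μ = -3/8 = -3/8,  σ² = 17/8 − (-3/8)² = 127/64
Independent increments: Var[S_16] = 16·σ² = 16·(127/64) = 127/4

127/4


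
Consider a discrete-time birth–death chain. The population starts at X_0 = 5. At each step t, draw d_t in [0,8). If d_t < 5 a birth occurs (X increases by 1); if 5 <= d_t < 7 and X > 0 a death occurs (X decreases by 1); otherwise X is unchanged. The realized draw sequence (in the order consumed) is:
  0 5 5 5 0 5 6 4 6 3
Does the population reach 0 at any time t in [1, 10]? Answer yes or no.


no

t=0: X=5, d=0 → birth, X_1=6
t=1: X=6, d=5 → death, X_2=5
t=2: X=5, d=5 → death, X_3=4
t=3: X=4, d=5 → death, X_4=3
t=4: X=3, d=0 → birth, X_5=4
t=5: X=4, d=5 → death, X_6=3
t=6: X=3, d=6 → death, X_7=2
t=7: X=2, d=4 → birth, X_8=3
t=8: X=3, d=6 → death, X_9=2
t=9: X=2, d=3 → birth, X_10=3


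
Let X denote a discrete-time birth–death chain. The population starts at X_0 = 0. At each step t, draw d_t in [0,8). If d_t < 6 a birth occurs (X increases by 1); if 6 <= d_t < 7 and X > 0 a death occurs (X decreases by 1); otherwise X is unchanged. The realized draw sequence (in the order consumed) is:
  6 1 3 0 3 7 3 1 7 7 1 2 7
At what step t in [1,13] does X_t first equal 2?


t=0: X=0, d=6 → hold, X_1=0
t=1: X=0, d=1 → birth, X_2=1
t=2: X=1, d=3 → birth, X_3=2
t=3: X=2, d=0 → birth, X_4=3
t=4: X=3, d=3 → birth, X_5=4
t=5: X=4, d=7 → hold, X_6=4
t=6: X=4, d=3 → birth, X_7=5
t=7: X=5, d=1 → birth, X_8=6
t=8: X=6, d=7 → hold, X_9=6
t=9: X=6, d=7 → hold, X_10=6
t=10: X=6, d=1 → birth, X_11=7
t=11: X=7, d=2 → birth, X_12=8
t=12: X=8, d=7 → hold, X_13=8

3


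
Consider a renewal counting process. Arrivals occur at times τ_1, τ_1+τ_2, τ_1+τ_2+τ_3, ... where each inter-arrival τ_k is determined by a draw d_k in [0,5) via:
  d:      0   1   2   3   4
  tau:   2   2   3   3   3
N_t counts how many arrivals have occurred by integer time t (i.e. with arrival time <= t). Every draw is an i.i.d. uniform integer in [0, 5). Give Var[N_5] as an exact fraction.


Inter-arrival values over d=0..4: [2, 2, 3, 3, 3]
Each d has probability 1/5, so the pmf of τ is: f(2) = 2/5, f(3) = 3/5
Let p_n(j) = P(N_n = j), with p_0 = [1]. Condition on τ_1: p_n(0) = P(τ > n), and for j >= 1, p_n(j) = Σ_{k<=n} f(k)·p_{n−k}(j−1)
p_1 = [1]  (j = 0)
p_2 = [3/5, 2/5]  (j = 0..1)
p_3 = [0, 1]  (j = 0..1)
p_4 = [0, 21/25, 4/25]  (j = 0..2)
p_5 = [0, 9/25, 16/25]  (j = 0..2)
E[N_5] = Σ j·p_5(j) = 41/25;  E[N_5²] = Σ j²·p_5(j) = 73/25
Var[N_5] = 73/25 − (41/25)² = 144/625

144/625


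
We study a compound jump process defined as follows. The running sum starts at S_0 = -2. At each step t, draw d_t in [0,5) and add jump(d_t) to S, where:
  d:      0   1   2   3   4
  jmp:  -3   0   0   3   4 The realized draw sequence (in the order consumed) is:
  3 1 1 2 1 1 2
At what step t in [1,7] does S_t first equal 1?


t=0: S=-2, d=3, jump=3, S_1=1
t=1: S=1, d=1, jump=0, S_2=1
t=2: S=1, d=1, jump=0, S_3=1
t=3: S=1, d=2, jump=0, S_4=1
t=4: S=1, d=1, jump=0, S_5=1
t=5: S=1, d=1, jump=0, S_6=1
t=6: S=1, d=2, jump=0, S_7=1

1


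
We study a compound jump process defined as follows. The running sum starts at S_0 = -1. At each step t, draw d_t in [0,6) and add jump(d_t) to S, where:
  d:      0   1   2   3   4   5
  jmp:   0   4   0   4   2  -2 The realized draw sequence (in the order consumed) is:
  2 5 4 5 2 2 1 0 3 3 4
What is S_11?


t=0: S=-1, d=2, jump=0, S_1=-1
t=1: S=-1, d=5, jump=-2, S_2=-3
t=2: S=-3, d=4, jump=2, S_3=-1
t=3: S=-1, d=5, jump=-2, S_4=-3
t=4: S=-3, d=2, jump=0, S_5=-3
t=5: S=-3, d=2, jump=0, S_6=-3
t=6: S=-3, d=1, jump=4, S_7=1
t=7: S=1, d=0, jump=0, S_8=1
t=8: S=1, d=3, jump=4, S_9=5
t=9: S=5, d=3, jump=4, S_10=9
t=10: S=9, d=4, jump=2, S_11=11

11


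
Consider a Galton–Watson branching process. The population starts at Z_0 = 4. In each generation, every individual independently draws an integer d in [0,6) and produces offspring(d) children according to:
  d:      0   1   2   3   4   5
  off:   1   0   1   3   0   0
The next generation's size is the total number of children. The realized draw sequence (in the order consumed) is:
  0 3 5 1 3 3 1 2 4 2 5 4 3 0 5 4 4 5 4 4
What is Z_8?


0

gen 0: Z_0=4, draws=[0, 3, 5, 1], offspring=[1, 3, 0, 0], Z_1=4
gen 1: Z_1=4, draws=[3, 3, 1, 2], offspring=[3, 3, 0, 1], Z_2=7
gen 2: Z_2=7, draws=[4, 2, 5, 4, 3, 0, 5], offspring=[0, 1, 0, 0, 3, 1, 0], Z_3=5
gen 3: Z_3=5, draws=[4, 4, 5, 4, 4], offspring=[0, 0, 0, 0, 0], Z_4=0
gen 4: Z_4=0, draws=[], offspring=[], Z_5=0
gen 5: Z_5=0, draws=[], offspring=[], Z_6=0
gen 6: Z_6=0, draws=[], offspring=[], Z_7=0
gen 7: Z_7=0, draws=[], offspring=[], Z_8=0


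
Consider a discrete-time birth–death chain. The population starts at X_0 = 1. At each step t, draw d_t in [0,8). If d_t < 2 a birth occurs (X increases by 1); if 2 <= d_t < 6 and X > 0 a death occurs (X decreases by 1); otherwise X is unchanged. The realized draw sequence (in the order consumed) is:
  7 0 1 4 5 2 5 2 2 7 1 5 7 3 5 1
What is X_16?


t=0: X=1, d=7 → hold, X_1=1
t=1: X=1, d=0 → birth, X_2=2
t=2: X=2, d=1 → birth, X_3=3
t=3: X=3, d=4 → death, X_4=2
t=4: X=2, d=5 → death, X_5=1
t=5: X=1, d=2 → death, X_6=0
t=6: X=0, d=5 → hold, X_7=0
t=7: X=0, d=2 → hold, X_8=0
t=8: X=0, d=2 → hold, X_9=0
t=9: X=0, d=7 → hold, X_10=0
t=10: X=0, d=1 → birth, X_11=1
t=11: X=1, d=5 → death, X_12=0
t=12: X=0, d=7 → hold, X_13=0
t=13: X=0, d=3 → hold, X_14=0
t=14: X=0, d=5 → hold, X_15=0
t=15: X=0, d=1 → birth, X_16=1

1


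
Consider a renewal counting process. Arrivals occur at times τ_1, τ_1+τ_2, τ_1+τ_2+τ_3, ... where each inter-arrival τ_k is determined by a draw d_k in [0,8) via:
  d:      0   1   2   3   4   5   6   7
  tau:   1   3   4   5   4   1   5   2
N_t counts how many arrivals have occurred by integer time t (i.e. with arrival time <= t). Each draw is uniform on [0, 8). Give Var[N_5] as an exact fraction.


470063/1048576

Inter-arrival values over d=0..7: [1, 3, 4, 5, 4, 1, 5, 2]
Each d has probability 1/8, so the pmf of τ is: f(1) = 1/4, f(2) = 1/8, f(3) = 1/8, f(4) = 1/4, f(5) = 1/4
Let p_n(j) = P(N_n = j), with p_0 = [1]. Condition on τ_1: p_n(0) = P(τ > n), and for j >= 1, p_n(j) = Σ_{k<=n} f(k)·p_{n−k}(j−1)
p_1 = [3/4, 1/4]  (j = 0..1)
p_2 = [5/8, 5/16, 1/16]  (j = 0..2)
p_3 = [1/2, 3/8, 7/64, 1/64]  (j = 0..3)
p_4 = [1/4, 35/64, 21/128, 9/256, 1/256]  (j = 0..4)
p_5 = [0, 41/64, 73/256, 1/16, 11/1024, 1/1024]  (j = 0..5)
E[N_5] = Σ j·p_5(j) = 1481/1024;  E[N_5²] = Σ j²·p_5(j) = 2601/1024
Var[N_5] = 2601/1024 − (1481/1024)² = 470063/1048576


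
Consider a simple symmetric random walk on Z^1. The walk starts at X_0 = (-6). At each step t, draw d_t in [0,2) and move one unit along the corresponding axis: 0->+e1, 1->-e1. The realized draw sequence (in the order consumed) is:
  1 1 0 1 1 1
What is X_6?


(-10)

t=0: X=(-6), d=1 → -e1, X_1=(-7)
t=1: X=(-7), d=1 → -e1, X_2=(-8)
t=2: X=(-8), d=0 → +e1, X_3=(-7)
t=3: X=(-7), d=1 → -e1, X_4=(-8)
t=4: X=(-8), d=1 → -e1, X_5=(-9)
t=5: X=(-9), d=1 → -e1, X_6=(-10)


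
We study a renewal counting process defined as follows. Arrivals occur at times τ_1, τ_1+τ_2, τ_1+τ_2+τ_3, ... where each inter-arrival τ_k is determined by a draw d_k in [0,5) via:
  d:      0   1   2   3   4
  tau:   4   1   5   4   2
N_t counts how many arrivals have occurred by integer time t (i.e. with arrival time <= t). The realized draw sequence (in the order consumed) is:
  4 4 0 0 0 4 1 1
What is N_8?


draw d_1=4: τ_1=2, arrival time A_1=2
draw d_2=4: τ_2=2, arrival time A_2=4
draw d_3=0: τ_3=4, arrival time A_3=8
draw d_4=0: τ_4=4, arrival time A_4=12
draw d_5=0: τ_5=4, arrival time A_5=16
draw d_6=4: τ_6=2, arrival time A_6=18
draw d_7=1: τ_7=1, arrival time A_7=19
draw d_8=1: τ_8=1, arrival time A_8=20
N_t over t=0..8: 0:0 1:0 2:1 3:1 4:2 5:2 6:2 7:2 8:3

3


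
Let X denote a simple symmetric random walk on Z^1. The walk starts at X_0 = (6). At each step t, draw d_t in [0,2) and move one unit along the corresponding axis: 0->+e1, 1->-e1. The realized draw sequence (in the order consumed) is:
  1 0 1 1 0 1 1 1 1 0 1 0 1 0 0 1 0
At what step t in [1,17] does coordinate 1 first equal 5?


t=0: X=(6), d=1 → -e1, X_1=(5)
t=1: X=(5), d=0 → +e1, X_2=(6)
t=2: X=(6), d=1 → -e1, X_3=(5)
t=3: X=(5), d=1 → -e1, X_4=(4)
t=4: X=(4), d=0 → +e1, X_5=(5)
t=5: X=(5), d=1 → -e1, X_6=(4)
t=6: X=(4), d=1 → -e1, X_7=(3)
t=7: X=(3), d=1 → -e1, X_8=(2)
t=8: X=(2), d=1 → -e1, X_9=(1)
t=9: X=(1), d=0 → +e1, X_10=(2)
t=10: X=(2), d=1 → -e1, X_11=(1)
t=11: X=(1), d=0 → +e1, X_12=(2)
t=12: X=(2), d=1 → -e1, X_13=(1)
t=13: X=(1), d=0 → +e1, X_14=(2)
t=14: X=(2), d=0 → +e1, X_15=(3)
t=15: X=(3), d=1 → -e1, X_16=(2)
t=16: X=(2), d=0 → +e1, X_17=(3)

1


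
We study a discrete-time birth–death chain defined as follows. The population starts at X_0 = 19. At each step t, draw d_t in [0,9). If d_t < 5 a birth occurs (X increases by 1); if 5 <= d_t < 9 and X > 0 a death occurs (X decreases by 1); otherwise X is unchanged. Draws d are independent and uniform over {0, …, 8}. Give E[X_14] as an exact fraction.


X can drop by at most 1 per step and X_0 = 19 > T = 14, so X_t >= 19 − t >= 5 > 0 for every t <= 14: the floor at 0 (the 'and X > 0' condition) never binds. Hence X_14 = X_0 + Σ_{t<14} Y_t with i.i.d. increments Y_t = y(d_t) ∈ {+1, −1, 0}.
Outcome values over d=0..8: [1, 1, 1, 1, 1, -1, -1, -1, -1]
Σy = 1, Σy² = 9, M = 9
μ = 1/9 = 1/9,  σ² = 9/9 − (1/9)² = 80/81
E[X_14] = 19 + 14·(1/9) = 185/9

185/9


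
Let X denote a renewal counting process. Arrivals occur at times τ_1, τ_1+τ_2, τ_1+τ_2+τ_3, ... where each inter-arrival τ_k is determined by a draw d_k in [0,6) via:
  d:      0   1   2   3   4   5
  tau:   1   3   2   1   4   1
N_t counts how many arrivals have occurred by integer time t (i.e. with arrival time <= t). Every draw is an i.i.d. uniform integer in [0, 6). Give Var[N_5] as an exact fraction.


9167/9216

Inter-arrival values over d=0..5: [1, 3, 2, 1, 4, 1]
Each d has probability 1/6, so the pmf of τ is: f(1) = 1/2, f(2) = 1/6, f(3) = 1/6, f(4) = 1/6
Let p_n(j) = P(N_n = j), with p_0 = [1]. Condition on τ_1: p_n(0) = P(τ > n), and for j >= 1, p_n(j) = Σ_{k<=n} f(k)·p_{n−k}(j−1)
p_1 = [1/2, 1/2]  (j = 0..1)
p_2 = [1/3, 5/12, 1/4]  (j = 0..2)
p_3 = [1/6, 5/12, 7/24, 1/8]  (j = 0..3)
p_4 = [0, 7/18, 13/36, 3/16, 1/16]  (j = 0..4)
p_5 = [0, 1/6, 5/12, 13/48, 11/96, 1/32]  (j = 0..5)
E[N_5] = Σ j·p_5(j) = 233/96;  E[N_5²] = Σ j²·p_5(j) = 661/96
Var[N_5] = 661/96 − (233/96)² = 9167/9216


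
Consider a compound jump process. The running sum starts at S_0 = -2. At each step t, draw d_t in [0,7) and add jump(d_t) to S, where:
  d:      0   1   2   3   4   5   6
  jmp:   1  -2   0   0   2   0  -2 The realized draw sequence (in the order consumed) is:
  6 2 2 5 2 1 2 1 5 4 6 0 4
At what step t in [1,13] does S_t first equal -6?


t=0: S=-2, d=6, jump=-2, S_1=-4
t=1: S=-4, d=2, jump=0, S_2=-4
t=2: S=-4, d=2, jump=0, S_3=-4
t=3: S=-4, d=5, jump=0, S_4=-4
t=4: S=-4, d=2, jump=0, S_5=-4
t=5: S=-4, d=1, jump=-2, S_6=-6
t=6: S=-6, d=2, jump=0, S_7=-6
t=7: S=-6, d=1, jump=-2, S_8=-8
t=8: S=-8, d=5, jump=0, S_9=-8
t=9: S=-8, d=4, jump=2, S_10=-6
t=10: S=-6, d=6, jump=-2, S_11=-8
t=11: S=-8, d=0, jump=1, S_12=-7
t=12: S=-7, d=4, jump=2, S_13=-5

6


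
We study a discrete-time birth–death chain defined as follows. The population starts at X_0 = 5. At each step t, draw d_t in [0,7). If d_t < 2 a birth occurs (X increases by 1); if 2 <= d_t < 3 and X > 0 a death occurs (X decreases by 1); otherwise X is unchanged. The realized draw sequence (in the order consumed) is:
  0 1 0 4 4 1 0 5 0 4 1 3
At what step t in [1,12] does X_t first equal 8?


3

t=0: X=5, d=0 → birth, X_1=6
t=1: X=6, d=1 → birth, X_2=7
t=2: X=7, d=0 → birth, X_3=8
t=3: X=8, d=4 → hold, X_4=8
t=4: X=8, d=4 → hold, X_5=8
t=5: X=8, d=1 → birth, X_6=9
t=6: X=9, d=0 → birth, X_7=10
t=7: X=10, d=5 → hold, X_8=10
t=8: X=10, d=0 → birth, X_9=11
t=9: X=11, d=4 → hold, X_10=11
t=10: X=11, d=1 → birth, X_11=12
t=11: X=12, d=3 → hold, X_12=12


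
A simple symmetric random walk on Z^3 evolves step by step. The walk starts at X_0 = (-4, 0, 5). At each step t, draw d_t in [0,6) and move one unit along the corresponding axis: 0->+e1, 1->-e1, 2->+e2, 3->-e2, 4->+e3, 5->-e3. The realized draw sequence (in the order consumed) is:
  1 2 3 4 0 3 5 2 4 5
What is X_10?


(-4, 0, 5)

t=0: X=(-4, 0, 5), d=1 → -e1, X_1=(-5, 0, 5)
t=1: X=(-5, 0, 5), d=2 → +e2, X_2=(-5, 1, 5)
t=2: X=(-5, 1, 5), d=3 → -e2, X_3=(-5, 0, 5)
t=3: X=(-5, 0, 5), d=4 → +e3, X_4=(-5, 0, 6)
t=4: X=(-5, 0, 6), d=0 → +e1, X_5=(-4, 0, 6)
t=5: X=(-4, 0, 6), d=3 → -e2, X_6=(-4, -1, 6)
t=6: X=(-4, -1, 6), d=5 → -e3, X_7=(-4, -1, 5)
t=7: X=(-4, -1, 5), d=2 → +e2, X_8=(-4, 0, 5)
t=8: X=(-4, 0, 5), d=4 → +e3, X_9=(-4, 0, 6)
t=9: X=(-4, 0, 6), d=5 → -e3, X_10=(-4, 0, 5)


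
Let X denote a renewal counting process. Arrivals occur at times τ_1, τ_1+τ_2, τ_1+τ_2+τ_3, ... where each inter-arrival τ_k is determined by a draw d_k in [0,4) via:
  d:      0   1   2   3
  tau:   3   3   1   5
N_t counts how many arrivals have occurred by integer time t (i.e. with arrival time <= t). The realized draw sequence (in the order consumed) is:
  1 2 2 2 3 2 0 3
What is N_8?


4

draw d_1=1: τ_1=3, arrival time A_1=3
draw d_2=2: τ_2=1, arrival time A_2=4
draw d_3=2: τ_3=1, arrival time A_3=5
draw d_4=2: τ_4=1, arrival time A_4=6
draw d_5=3: τ_5=5, arrival time A_5=11
draw d_6=2: τ_6=1, arrival time A_6=12
draw d_7=0: τ_7=3, arrival time A_7=15
draw d_8=3: τ_8=5, arrival time A_8=20
N_t over t=0..8: 0:0 1:0 2:0 3:1 4:2 5:3 6:4 7:4 8:4


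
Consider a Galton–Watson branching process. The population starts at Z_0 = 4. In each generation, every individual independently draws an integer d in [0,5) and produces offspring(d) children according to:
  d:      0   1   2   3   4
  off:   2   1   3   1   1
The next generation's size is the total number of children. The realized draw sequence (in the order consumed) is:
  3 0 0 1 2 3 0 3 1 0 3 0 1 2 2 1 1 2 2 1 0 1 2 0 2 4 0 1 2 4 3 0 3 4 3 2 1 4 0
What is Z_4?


gen 0: Z_0=4, draws=[3, 0, 0, 1], offspring=[1, 2, 2, 1], Z_1=6
gen 1: Z_1=6, draws=[2, 3, 0, 3, 1, 0], offspring=[3, 1, 2, 1, 1, 2], Z_2=10
gen 2: Z_2=10, draws=[3, 0, 1, 2, 2, 1, 1, 2, 2, 1], offspring=[1, 2, 1, 3, 3, 1, 1, 3, 3, 1], Z_3=19
gen 3: Z_3=19, draws=[0, 1, 2, 0, 2, 4, 0, 1, 2, 4, 3, 0, 3, 4, 3, 2, 1, 4, 0], offspring=[2, 1, 3, 2, 3, 1, 2, 1, 3, 1, 1, 2, 1, 1, 1, 3, 1, 1, 2], Z_4=32

32


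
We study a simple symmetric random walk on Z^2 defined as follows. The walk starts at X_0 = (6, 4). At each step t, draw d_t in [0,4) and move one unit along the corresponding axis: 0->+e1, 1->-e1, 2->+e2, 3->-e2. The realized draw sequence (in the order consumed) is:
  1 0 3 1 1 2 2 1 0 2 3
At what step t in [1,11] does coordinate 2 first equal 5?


7

t=0: X=(6, 4), d=1 → -e1, X_1=(5, 4)
t=1: X=(5, 4), d=0 → +e1, X_2=(6, 4)
t=2: X=(6, 4), d=3 → -e2, X_3=(6, 3)
t=3: X=(6, 3), d=1 → -e1, X_4=(5, 3)
t=4: X=(5, 3), d=1 → -e1, X_5=(4, 3)
t=5: X=(4, 3), d=2 → +e2, X_6=(4, 4)
t=6: X=(4, 4), d=2 → +e2, X_7=(4, 5)
t=7: X=(4, 5), d=1 → -e1, X_8=(3, 5)
t=8: X=(3, 5), d=0 → +e1, X_9=(4, 5)
t=9: X=(4, 5), d=2 → +e2, X_10=(4, 6)
t=10: X=(4, 6), d=3 → -e2, X_11=(4, 5)


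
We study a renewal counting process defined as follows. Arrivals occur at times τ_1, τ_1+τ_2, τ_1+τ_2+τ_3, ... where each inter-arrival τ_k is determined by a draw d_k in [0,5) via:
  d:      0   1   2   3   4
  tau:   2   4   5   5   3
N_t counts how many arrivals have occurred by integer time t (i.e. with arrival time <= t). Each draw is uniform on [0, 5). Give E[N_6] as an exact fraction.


Inter-arrival values over d=0..4: [2, 4, 5, 5, 3]
Each d has probability 1/5, so the pmf of τ is: f(2) = 1/5, f(3) = 1/5, f(4) = 1/5, f(5) = 2/5
Renewal equation for m(n) = E[N_n]: condition on τ_1 = k (if k <= n, one arrival plus a fresh copy on the remaining n−k steps): m(n) = F(n) + Σ_{k<=n} f(k)·m(n−k), where F(n) = P(τ <= n) and m(0) = 0
m(1) = F(1) = 0
m(2) = F(2) = 1/5
m(3) = F(3) = 2/5
m(4) = F(4) + f(2)·m(2) = 3/5 + 1/5·1/5 = 16/25
m(5) = F(5) + f(2)·m(3) + f(3)·m(2) = 1 + 1/5·2/5 + 1/5·1/5 = 28/25
m(6) = F(6) + f(2)·m(4) + f(3)·m(3) + f(4)·m(2) = 1 + 1/5·16/25 + 1/5·2/5 + 1/5·1/5 = 156/125
E[N_6] = m(6) = 156/125

156/125


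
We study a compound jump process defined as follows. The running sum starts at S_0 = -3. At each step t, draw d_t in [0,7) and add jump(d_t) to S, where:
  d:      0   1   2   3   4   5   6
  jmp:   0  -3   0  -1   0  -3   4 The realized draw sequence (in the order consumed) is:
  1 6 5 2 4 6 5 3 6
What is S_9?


-1

t=0: S=-3, d=1, jump=-3, S_1=-6
t=1: S=-6, d=6, jump=4, S_2=-2
t=2: S=-2, d=5, jump=-3, S_3=-5
t=3: S=-5, d=2, jump=0, S_4=-5
t=4: S=-5, d=4, jump=0, S_5=-5
t=5: S=-5, d=6, jump=4, S_6=-1
t=6: S=-1, d=5, jump=-3, S_7=-4
t=7: S=-4, d=3, jump=-1, S_8=-5
t=8: S=-5, d=6, jump=4, S_9=-1


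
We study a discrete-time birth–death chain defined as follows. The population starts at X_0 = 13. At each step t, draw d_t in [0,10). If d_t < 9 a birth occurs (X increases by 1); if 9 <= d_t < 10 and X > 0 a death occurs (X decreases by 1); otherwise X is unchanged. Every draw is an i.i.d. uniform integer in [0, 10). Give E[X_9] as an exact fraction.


101/5

X can drop by at most 1 per step and X_0 = 13 > T = 9, so X_t >= 13 − t >= 4 > 0 for every t <= 9: the floor at 0 (the 'and X > 0' condition) never binds. Hence X_9 = X_0 + Σ_{t<9} Y_t with i.i.d. increments Y_t = y(d_t) ∈ {+1, −1, 0}.
Outcome values over d=0..9: [1, 1, 1, 1, 1, 1, 1, 1, 1, -1]
Σy = 8, Σy² = 10, M = 10
μ = 8/10 = 4/5,  σ² = 10/10 − (4/5)² = 9/25
E[X_9] = 13 + 9·(4/5) = 101/5


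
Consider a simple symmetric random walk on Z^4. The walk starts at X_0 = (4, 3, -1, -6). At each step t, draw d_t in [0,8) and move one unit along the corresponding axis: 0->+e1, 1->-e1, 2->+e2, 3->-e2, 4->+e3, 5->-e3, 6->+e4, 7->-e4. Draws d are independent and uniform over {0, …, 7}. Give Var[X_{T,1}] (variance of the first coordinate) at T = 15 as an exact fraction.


15/4

Outcome values over d=0..7: [1, -1, 0, 0, 0, 0, 0, 0]
Σy = 0, Σy² = 2, M = 8
μ = 0/8 = 0,  σ² = 2/8 − (0)² = 1/4
Independent increments: Var[X_15] = 15·σ² = 15·(1/4) = 15/4


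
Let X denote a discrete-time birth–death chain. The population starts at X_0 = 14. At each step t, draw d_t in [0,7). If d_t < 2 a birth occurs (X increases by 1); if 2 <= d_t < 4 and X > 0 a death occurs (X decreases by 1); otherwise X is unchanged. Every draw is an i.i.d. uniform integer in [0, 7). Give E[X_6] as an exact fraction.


X can drop by at most 1 per step and X_0 = 14 > T = 6, so X_t >= 14 − t >= 8 > 0 for every t <= 6: the floor at 0 (the 'and X > 0' condition) never binds. Hence X_6 = X_0 + Σ_{t<6} Y_t with i.i.d. increments Y_t = y(d_t) ∈ {+1, −1, 0}.
Outcome values over d=0..6: [1, 1, -1, -1, 0, 0, 0]
Σy = 0, Σy² = 4, M = 7
μ = 0/7 = 0,  σ² = 4/7 − (0)² = 4/7
E[X_6] = 14 + 6·(0) = 14

14


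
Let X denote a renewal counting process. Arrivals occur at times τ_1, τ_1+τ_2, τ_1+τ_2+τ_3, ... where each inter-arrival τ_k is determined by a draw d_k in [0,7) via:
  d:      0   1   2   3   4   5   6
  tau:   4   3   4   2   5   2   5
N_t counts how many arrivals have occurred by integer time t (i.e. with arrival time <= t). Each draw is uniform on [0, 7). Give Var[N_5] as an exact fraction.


Inter-arrival values over d=0..6: [4, 3, 4, 2, 5, 2, 5]
Each d has probability 1/7, so the pmf of τ is: f(2) = 2/7, f(3) = 1/7, f(4) = 2/7, f(5) = 2/7
Let p_n(j) = P(N_n = j), with p_0 = [1]. Condition on τ_1: p_n(0) = P(τ > n), and for j >= 1, p_n(j) = Σ_{k<=n} f(k)·p_{n−k}(j−1)
p_1 = [1]  (j = 0)
p_2 = [5/7, 2/7]  (j = 0..1)
p_3 = [4/7, 3/7]  (j = 0..1)
p_4 = [2/7, 31/49, 4/49]  (j = 0..2)
p_5 = [0, 41/49, 8/49]  (j = 0..2)
E[N_5] = Σ j·p_5(j) = 57/49;  E[N_5²] = Σ j²·p_5(j) = 73/49
Var[N_5] = 73/49 − (57/49)² = 328/2401

328/2401


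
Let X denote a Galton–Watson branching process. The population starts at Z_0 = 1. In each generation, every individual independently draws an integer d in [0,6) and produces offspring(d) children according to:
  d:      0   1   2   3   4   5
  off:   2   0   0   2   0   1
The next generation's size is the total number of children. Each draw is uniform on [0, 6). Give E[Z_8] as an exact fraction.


Outcome values over d=0..5: [2, 0, 0, 2, 0, 1]
Σy = 5, Σy² = 9, M = 6
μ = 5/6 = 5/6,  σ² = 9/6 − (5/6)² = 29/36
E[Z_0] = 1
E[Z_1] = 5/6·E[Z_0] = 5/6
E[Z_2] = 5/6·E[Z_1] = 25/36
E[Z_3] = 5/6·E[Z_2] = 125/216
E[Z_4] = 5/6·E[Z_3] = 625/1296
E[Z_5] = 5/6·E[Z_4] = 3125/7776
E[Z_6] = 5/6·E[Z_5] = 15625/46656
E[Z_7] = 5/6·E[Z_6] = 78125/279936
E[Z_8] = 5/6·E[Z_7] = 390625/1679616

390625/1679616


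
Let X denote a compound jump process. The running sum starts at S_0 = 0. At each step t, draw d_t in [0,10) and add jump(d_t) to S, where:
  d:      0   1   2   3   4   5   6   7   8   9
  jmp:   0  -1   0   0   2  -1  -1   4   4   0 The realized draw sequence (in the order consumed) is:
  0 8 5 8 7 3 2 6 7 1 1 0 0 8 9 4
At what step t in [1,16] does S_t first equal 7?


4

t=0: S=0, d=0, jump=0, S_1=0
t=1: S=0, d=8, jump=4, S_2=4
t=2: S=4, d=5, jump=-1, S_3=3
t=3: S=3, d=8, jump=4, S_4=7
t=4: S=7, d=7, jump=4, S_5=11
t=5: S=11, d=3, jump=0, S_6=11
t=6: S=11, d=2, jump=0, S_7=11
t=7: S=11, d=6, jump=-1, S_8=10
t=8: S=10, d=7, jump=4, S_9=14
t=9: S=14, d=1, jump=-1, S_10=13
t=10: S=13, d=1, jump=-1, S_11=12
t=11: S=12, d=0, jump=0, S_12=12
t=12: S=12, d=0, jump=0, S_13=12
t=13: S=12, d=8, jump=4, S_14=16
t=14: S=16, d=9, jump=0, S_15=16
t=15: S=16, d=4, jump=2, S_16=18


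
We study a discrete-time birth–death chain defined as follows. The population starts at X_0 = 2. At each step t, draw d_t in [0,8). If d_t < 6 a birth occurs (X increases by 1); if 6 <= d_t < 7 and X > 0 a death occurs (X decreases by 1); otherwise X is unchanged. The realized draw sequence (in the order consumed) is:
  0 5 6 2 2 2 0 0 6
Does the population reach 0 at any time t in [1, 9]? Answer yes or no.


t=0: X=2, d=0 → birth, X_1=3
t=1: X=3, d=5 → birth, X_2=4
t=2: X=4, d=6 → death, X_3=3
t=3: X=3, d=2 → birth, X_4=4
t=4: X=4, d=2 → birth, X_5=5
t=5: X=5, d=2 → birth, X_6=6
t=6: X=6, d=0 → birth, X_7=7
t=7: X=7, d=0 → birth, X_8=8
t=8: X=8, d=6 → death, X_9=7

no


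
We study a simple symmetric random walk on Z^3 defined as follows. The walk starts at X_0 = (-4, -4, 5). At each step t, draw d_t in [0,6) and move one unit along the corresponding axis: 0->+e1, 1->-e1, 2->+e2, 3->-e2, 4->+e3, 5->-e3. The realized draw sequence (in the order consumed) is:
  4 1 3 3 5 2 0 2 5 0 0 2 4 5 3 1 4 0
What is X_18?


t=0: X=(-4, -4, 5), d=4 → +e3, X_1=(-4, -4, 6)
t=1: X=(-4, -4, 6), d=1 → -e1, X_2=(-5, -4, 6)
t=2: X=(-5, -4, 6), d=3 → -e2, X_3=(-5, -5, 6)
t=3: X=(-5, -5, 6), d=3 → -e2, X_4=(-5, -6, 6)
t=4: X=(-5, -6, 6), d=5 → -e3, X_5=(-5, -6, 5)
t=5: X=(-5, -6, 5), d=2 → +e2, X_6=(-5, -5, 5)
t=6: X=(-5, -5, 5), d=0 → +e1, X_7=(-4, -5, 5)
t=7: X=(-4, -5, 5), d=2 → +e2, X_8=(-4, -4, 5)
t=8: X=(-4, -4, 5), d=5 → -e3, X_9=(-4, -4, 4)
t=9: X=(-4, -4, 4), d=0 → +e1, X_10=(-3, -4, 4)
t=10: X=(-3, -4, 4), d=0 → +e1, X_11=(-2, -4, 4)
t=11: X=(-2, -4, 4), d=2 → +e2, X_12=(-2, -3, 4)
t=12: X=(-2, -3, 4), d=4 → +e3, X_13=(-2, -3, 5)
t=13: X=(-2, -3, 5), d=5 → -e3, X_14=(-2, -3, 4)
t=14: X=(-2, -3, 4), d=3 → -e2, X_15=(-2, -4, 4)
t=15: X=(-2, -4, 4), d=1 → -e1, X_16=(-3, -4, 4)
t=16: X=(-3, -4, 4), d=4 → +e3, X_17=(-3, -4, 5)
t=17: X=(-3, -4, 5), d=0 → +e1, X_18=(-2, -4, 5)

(-2, -4, 5)


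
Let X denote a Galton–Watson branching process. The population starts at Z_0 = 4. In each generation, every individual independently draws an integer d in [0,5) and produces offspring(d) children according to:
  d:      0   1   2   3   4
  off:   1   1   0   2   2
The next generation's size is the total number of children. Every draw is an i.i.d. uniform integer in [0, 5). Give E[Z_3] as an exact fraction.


864/125

Outcome values over d=0..4: [1, 1, 0, 2, 2]
Σy = 6, Σy² = 10, M = 5
μ = 6/5 = 6/5,  σ² = 10/5 − (6/5)² = 14/25
E[Z_0] = 4
E[Z_1] = 6/5·E[Z_0] = 24/5
E[Z_2] = 6/5·E[Z_1] = 144/25
E[Z_3] = 6/5·E[Z_2] = 864/125


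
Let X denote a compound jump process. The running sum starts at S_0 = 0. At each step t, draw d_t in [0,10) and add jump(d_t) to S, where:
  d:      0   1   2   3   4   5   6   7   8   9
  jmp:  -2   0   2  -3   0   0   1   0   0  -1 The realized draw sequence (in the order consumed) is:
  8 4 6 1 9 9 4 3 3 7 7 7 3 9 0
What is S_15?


t=0: S=0, d=8, jump=0, S_1=0
t=1: S=0, d=4, jump=0, S_2=0
t=2: S=0, d=6, jump=1, S_3=1
t=3: S=1, d=1, jump=0, S_4=1
t=4: S=1, d=9, jump=-1, S_5=0
t=5: S=0, d=9, jump=-1, S_6=-1
t=6: S=-1, d=4, jump=0, S_7=-1
t=7: S=-1, d=3, jump=-3, S_8=-4
t=8: S=-4, d=3, jump=-3, S_9=-7
t=9: S=-7, d=7, jump=0, S_10=-7
t=10: S=-7, d=7, jump=0, S_11=-7
t=11: S=-7, d=7, jump=0, S_12=-7
t=12: S=-7, d=3, jump=-3, S_13=-10
t=13: S=-10, d=9, jump=-1, S_14=-11
t=14: S=-11, d=0, jump=-2, S_15=-13

-13


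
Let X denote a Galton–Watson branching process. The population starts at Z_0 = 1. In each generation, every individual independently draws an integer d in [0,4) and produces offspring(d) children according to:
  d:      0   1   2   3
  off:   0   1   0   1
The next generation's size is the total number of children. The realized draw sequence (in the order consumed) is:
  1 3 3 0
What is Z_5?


0

gen 0: Z_0=1, draws=[1], offspring=[1], Z_1=1
gen 1: Z_1=1, draws=[3], offspring=[1], Z_2=1
gen 2: Z_2=1, draws=[3], offspring=[1], Z_3=1
gen 3: Z_3=1, draws=[0], offspring=[0], Z_4=0
gen 4: Z_4=0, draws=[], offspring=[], Z_5=0


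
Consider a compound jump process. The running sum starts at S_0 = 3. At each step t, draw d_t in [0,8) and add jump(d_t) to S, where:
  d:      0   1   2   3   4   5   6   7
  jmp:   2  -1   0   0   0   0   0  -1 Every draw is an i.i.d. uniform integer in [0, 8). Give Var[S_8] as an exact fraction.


6

Outcome values over d=0..7: [2, -1, 0, 0, 0, 0, 0, -1]
Σy = 0, Σy² = 6, M = 8
μ = 0/8 = 0,  σ² = 6/8 − (0)² = 3/4
Independent increments: Var[S_8] = 8·σ² = 8·(3/4) = 6


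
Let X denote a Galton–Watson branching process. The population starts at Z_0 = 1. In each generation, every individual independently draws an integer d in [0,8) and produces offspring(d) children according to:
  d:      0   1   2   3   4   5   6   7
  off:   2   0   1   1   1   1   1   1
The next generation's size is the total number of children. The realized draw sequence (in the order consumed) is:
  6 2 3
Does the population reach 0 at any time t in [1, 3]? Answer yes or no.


no

gen 0: Z_0=1, draws=[6], offspring=[1], Z_1=1
gen 1: Z_1=1, draws=[2], offspring=[1], Z_2=1
gen 2: Z_2=1, draws=[3], offspring=[1], Z_3=1


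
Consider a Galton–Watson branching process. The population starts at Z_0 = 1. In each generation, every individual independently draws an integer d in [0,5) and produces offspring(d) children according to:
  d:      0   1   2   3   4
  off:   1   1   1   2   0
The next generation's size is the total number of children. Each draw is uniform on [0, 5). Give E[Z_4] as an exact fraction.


Outcome values over d=0..4: [1, 1, 1, 2, 0]
Σy = 5, Σy² = 7, M = 5
μ = 5/5 = 1,  σ² = 7/5 − (1)² = 2/5
E[Z_0] = 1
E[Z_1] = 1·E[Z_0] = 1
E[Z_2] = 1·E[Z_1] = 1
E[Z_3] = 1·E[Z_2] = 1
E[Z_4] = 1·E[Z_3] = 1

1


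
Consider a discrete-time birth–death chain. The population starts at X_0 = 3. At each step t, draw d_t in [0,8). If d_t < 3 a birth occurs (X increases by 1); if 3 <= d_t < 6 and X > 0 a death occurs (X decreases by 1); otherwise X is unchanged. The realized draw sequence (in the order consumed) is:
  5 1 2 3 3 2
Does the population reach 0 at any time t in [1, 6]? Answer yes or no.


t=0: X=3, d=5 → death, X_1=2
t=1: X=2, d=1 → birth, X_2=3
t=2: X=3, d=2 → birth, X_3=4
t=3: X=4, d=3 → death, X_4=3
t=4: X=3, d=3 → death, X_5=2
t=5: X=2, d=2 → birth, X_6=3

no


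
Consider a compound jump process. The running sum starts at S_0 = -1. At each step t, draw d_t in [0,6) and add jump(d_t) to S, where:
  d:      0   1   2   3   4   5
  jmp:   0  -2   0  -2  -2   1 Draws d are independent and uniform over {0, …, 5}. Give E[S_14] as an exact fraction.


Outcome values over d=0..5: [0, -2, 0, -2, -2, 1]
Σy = -5, Σy² = 13, M = 6
μ = -5/6 = -5/6,  σ² = 13/6 − (-5/6)² = 53/36
E[S_14] = -1 + 14·(-5/6) = -38/3

-38/3


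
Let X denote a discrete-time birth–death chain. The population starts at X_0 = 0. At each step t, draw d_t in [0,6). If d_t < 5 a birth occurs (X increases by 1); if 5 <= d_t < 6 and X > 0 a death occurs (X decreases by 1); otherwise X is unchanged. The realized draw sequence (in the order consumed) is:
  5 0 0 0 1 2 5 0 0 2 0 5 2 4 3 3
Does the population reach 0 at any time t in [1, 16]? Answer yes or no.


t=0: X=0, d=5 → hold, X_1=0
t=1: X=0, d=0 → birth, X_2=1
t=2: X=1, d=0 → birth, X_3=2
t=3: X=2, d=0 → birth, X_4=3
t=4: X=3, d=1 → birth, X_5=4
t=5: X=4, d=2 → birth, X_6=5
t=6: X=5, d=5 → death, X_7=4
t=7: X=4, d=0 → birth, X_8=5
t=8: X=5, d=0 → birth, X_9=6
t=9: X=6, d=2 → birth, X_10=7
t=10: X=7, d=0 → birth, X_11=8
t=11: X=8, d=5 → death, X_12=7
t=12: X=7, d=2 → birth, X_13=8
t=13: X=8, d=4 → birth, X_14=9
t=14: X=9, d=3 → birth, X_15=10
t=15: X=10, d=3 → birth, X_16=11

yes


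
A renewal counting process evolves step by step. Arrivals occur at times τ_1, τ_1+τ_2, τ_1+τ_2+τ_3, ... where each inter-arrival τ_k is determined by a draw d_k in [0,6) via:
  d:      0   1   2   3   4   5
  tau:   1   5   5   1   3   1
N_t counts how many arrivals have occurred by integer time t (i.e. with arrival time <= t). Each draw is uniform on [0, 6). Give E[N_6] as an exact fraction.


Inter-arrival values over d=0..5: [1, 5, 5, 1, 3, 1]
Each d has probability 1/6, so the pmf of τ is: f(1) = 1/2, f(3) = 1/6, f(5) = 1/3
Renewal equation for m(n) = E[N_n]: condition on τ_1 = k (if k <= n, one arrival plus a fresh copy on the remaining n−k steps): m(n) = F(n) + Σ_{k<=n} f(k)·m(n−k), where F(n) = P(τ <= n) and m(0) = 0
m(1) = F(1) = 1/2
m(2) = F(2) + f(1)·m(1) = 1/2 + 1/2·1/2 = 3/4
m(3) = F(3) + f(1)·m(2) = 2/3 + 1/2·3/4 = 25/24
m(4) = F(4) + f(1)·m(3) + f(3)·m(1) = 2/3 + 1/2·25/24 + 1/6·1/2 = 61/48
m(5) = F(5) + f(1)·m(4) + f(3)·m(2) = 1 + 1/2·61/48 + 1/6·3/4 = 169/96
m(6) = F(6) + f(1)·m(5) + f(3)·m(3) + f(5)·m(1) = 1 + 1/2·169/96 + 1/6·25/24 + 1/3·1/2 = 1279/576
E[N_6] = m(6) = 1279/576

1279/576
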